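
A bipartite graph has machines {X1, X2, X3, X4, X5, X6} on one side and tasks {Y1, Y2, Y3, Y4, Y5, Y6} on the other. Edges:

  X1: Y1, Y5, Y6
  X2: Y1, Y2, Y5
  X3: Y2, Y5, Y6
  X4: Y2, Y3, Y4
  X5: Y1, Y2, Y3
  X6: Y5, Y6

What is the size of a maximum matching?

Unit-capacity flow: source→left, listed edges, right→sink; max matching = max flow.
Augmenting path X1→Y1 (+1); matched 1.
Augmenting path X2→Y2 (+1); matched 2.
Augmenting path X3→Y5 (+1); matched 3.
Augmenting path X4→Y3 (+1); matched 4.
Augmenting path X6→Y6 (+1); matched 5.
Augmenting path X5→Y3→X4→Y4 (+1); matched 6.
No augmenting path remains; maximum matching = 6.
König certificate: {X1, X2, X3, X4, X5, X6} is a vertex cover of size 6 (every listed pair touches it), so no matching can be larger.

6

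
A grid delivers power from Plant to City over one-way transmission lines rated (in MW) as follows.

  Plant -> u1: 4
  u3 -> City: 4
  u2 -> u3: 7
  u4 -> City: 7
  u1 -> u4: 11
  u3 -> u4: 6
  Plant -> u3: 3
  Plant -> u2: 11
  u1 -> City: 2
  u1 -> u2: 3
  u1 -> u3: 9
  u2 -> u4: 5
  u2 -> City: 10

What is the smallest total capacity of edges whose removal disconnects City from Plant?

18

Augment Plant→u1→City: bottleneck 2, flow now 2.
Augment Plant→u2→City: bottleneck 10, flow now 12.
Augment Plant→u3→City: bottleneck 3, flow now 15.
Augment Plant→u1→u3→City: bottleneck 1, flow now 16.
Augment Plant→u1→u4→City: bottleneck 1, flow now 17.
Augment Plant→u2→u4→City: bottleneck 1, flow now 18.
No augmenting path remains; maximum flow = 18.
By max-flow min-cut, the minimum cut capacity equals the max flow.
In the residual graph, reachable from Plant: {Plant}.
Min-cut edges: Plant→u1 (4), Plant→u2 (11), Plant→u3 (3); capacity 4 + 11 + 3 = 18.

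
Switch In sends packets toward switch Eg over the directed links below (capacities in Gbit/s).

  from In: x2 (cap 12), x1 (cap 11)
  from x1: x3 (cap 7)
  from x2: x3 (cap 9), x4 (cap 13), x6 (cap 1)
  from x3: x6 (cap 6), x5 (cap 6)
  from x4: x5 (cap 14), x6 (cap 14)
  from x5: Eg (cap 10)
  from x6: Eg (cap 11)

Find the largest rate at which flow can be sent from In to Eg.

Augment In→x2→x6→Eg: bottleneck 1, flow now 1.
Augment In→x1→x3→x5→Eg: bottleneck 6, flow now 7.
Augment In→x1→x3→x6→Eg: bottleneck 1, flow now 8.
Augment In→x2→x3→x6→Eg: bottleneck 5, flow now 13.
Augment In→x2→x4→x5→Eg: bottleneck 4, flow now 17.
Augment In→x2→x4→x6→Eg: bottleneck 2, flow now 19.
No augmenting path remains; maximum flow = 19.
In the residual graph, reachable from In: {In, x1}.
Min-cut edges: In→x2 (12), x1→x3 (7); capacity 12 + 7 = 19.
This cut is saturated, so no flow can exceed 19.

19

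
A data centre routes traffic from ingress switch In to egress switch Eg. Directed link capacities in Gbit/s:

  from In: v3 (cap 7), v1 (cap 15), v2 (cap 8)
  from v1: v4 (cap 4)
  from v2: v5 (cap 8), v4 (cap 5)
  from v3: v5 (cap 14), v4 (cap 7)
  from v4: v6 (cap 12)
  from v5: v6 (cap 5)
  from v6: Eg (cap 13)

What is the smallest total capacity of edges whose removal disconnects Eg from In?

13

Augment In→v1→v4→v6→Eg: bottleneck 4, flow now 4.
Augment In→v2→v4→v6→Eg: bottleneck 5, flow now 9.
Augment In→v2→v5→v6→Eg: bottleneck 3, flow now 12.
Augment In→v3→v4→v6→Eg: bottleneck 1, flow now 13.
No augmenting path remains; maximum flow = 13.
By max-flow min-cut, the minimum cut capacity equals the max flow.
In the residual graph, reachable from In: {In, v1, v2, v3, v4, v5, v6}.
Min-cut edges: v6→Eg (13); capacity 13 = 13.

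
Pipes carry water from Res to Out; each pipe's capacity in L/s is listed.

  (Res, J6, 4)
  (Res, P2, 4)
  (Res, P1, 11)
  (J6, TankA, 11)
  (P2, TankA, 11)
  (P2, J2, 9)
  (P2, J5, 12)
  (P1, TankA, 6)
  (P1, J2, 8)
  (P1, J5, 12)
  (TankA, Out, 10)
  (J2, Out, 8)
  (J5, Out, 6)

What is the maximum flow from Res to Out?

Augment Res→J6→TankA→Out: bottleneck 4, flow now 4.
Augment Res→P2→TankA→Out: bottleneck 4, flow now 8.
Augment Res→P1→TankA→Out: bottleneck 2, flow now 10.
Augment Res→P1→J2→Out: bottleneck 8, flow now 18.
Augment Res→P1→J5→Out: bottleneck 1, flow now 19.
No augmenting path remains; maximum flow = 19.
In the residual graph, reachable from Res: {Res}.
Min-cut edges: Res→J6 (4), Res→P2 (4), Res→P1 (11); capacity 4 + 4 + 11 = 19.
This cut is saturated, so no flow can exceed 19.

19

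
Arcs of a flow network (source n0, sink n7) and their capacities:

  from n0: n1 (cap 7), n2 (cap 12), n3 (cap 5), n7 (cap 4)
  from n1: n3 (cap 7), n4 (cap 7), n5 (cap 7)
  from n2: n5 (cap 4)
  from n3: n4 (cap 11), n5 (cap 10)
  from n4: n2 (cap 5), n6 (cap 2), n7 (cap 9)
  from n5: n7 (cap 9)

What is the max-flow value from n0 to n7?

Augment n0→n7: bottleneck 4, flow now 4.
Augment n0→n1→n4→n7: bottleneck 7, flow now 11.
Augment n0→n2→n5→n7: bottleneck 4, flow now 15.
Augment n0→n3→n4→n7: bottleneck 2, flow now 17.
Augment n0→n3→n5→n7: bottleneck 3, flow now 20.
No augmenting path remains; maximum flow = 20.
In the residual graph, reachable from n0: {n0, n2}.
Min-cut edges: n0→n1 (7), n0→n3 (5), n0→n7 (4), n2→n5 (4); capacity 7 + 5 + 4 + 4 = 20.
This cut is saturated, so no flow can exceed 20.

20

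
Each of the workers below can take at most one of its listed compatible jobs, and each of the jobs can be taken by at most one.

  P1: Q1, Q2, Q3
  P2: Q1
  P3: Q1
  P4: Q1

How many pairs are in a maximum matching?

2

Unit-capacity flow: source→left, listed edges, right→sink; max matching = max flow.
Augmenting path P1→Q1 (+1); matched 1.
Augmenting path P2→Q1→P1→Q2 (+1); matched 2.
No augmenting path remains; maximum matching = 2.
König certificate: {P1, Q1} is a vertex cover of size 2 (every listed pair touches it), so no matching can be larger.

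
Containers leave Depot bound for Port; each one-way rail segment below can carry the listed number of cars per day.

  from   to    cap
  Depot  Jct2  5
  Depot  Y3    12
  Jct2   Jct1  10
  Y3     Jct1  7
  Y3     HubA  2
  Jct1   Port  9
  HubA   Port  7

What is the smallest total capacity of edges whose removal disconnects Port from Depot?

11

Augment Depot→Jct2→Jct1→Port: bottleneck 5, flow now 5.
Augment Depot→Y3→Jct1→Port: bottleneck 4, flow now 9.
Augment Depot→Y3→HubA→Port: bottleneck 2, flow now 11.
No augmenting path remains; maximum flow = 11.
By max-flow min-cut, the minimum cut capacity equals the max flow.
In the residual graph, reachable from Depot: {Depot, Jct2, Y3, Jct1}.
Min-cut edges: Y3→HubA (2), Jct1→Port (9); capacity 2 + 9 = 11.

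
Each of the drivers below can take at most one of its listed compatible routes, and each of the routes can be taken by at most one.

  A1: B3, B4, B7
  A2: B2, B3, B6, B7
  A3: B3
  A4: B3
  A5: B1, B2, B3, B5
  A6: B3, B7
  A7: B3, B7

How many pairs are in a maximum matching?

Unit-capacity flow: source→left, listed edges, right→sink; max matching = max flow.
Augmenting path A1→B3 (+1); matched 1.
Augmenting path A2→B2 (+1); matched 2.
Augmenting path A5→B1 (+1); matched 3.
Augmenting path A6→B7 (+1); matched 4.
Augmenting path A3→B3→A1→B4 (+1); matched 5.
No augmenting path remains; maximum matching = 5.
König certificate: {A1, A2, A5, B3, B7} is a vertex cover of size 5 (every listed pair touches it), so no matching can be larger.

5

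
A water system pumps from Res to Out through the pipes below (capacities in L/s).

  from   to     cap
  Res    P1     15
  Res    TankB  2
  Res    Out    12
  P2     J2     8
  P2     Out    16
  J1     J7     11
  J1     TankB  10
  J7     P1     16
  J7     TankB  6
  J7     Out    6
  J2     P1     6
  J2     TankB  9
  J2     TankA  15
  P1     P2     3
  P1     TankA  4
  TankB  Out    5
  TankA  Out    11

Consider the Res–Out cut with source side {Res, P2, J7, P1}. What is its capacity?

54

Edges leaving {Res, P2, J7, P1}: Res→TankB (2), Res→Out (12), P2→J2 (8), P2→Out (16), J7→TankB (6), J7→Out (6), P1→TankA (4).
Cut capacity = 2 + 12 + 8 + 16 + 6 + 6 + 4 = 54.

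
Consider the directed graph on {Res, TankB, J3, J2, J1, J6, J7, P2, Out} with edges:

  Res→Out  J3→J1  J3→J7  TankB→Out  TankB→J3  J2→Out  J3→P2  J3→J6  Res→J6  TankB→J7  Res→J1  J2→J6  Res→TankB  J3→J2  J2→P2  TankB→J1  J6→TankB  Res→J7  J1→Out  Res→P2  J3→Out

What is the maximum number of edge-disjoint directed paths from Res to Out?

Assign every edge capacity 1; by Menger, the answer equals the max flow.
Path Res→Out (+1); total 1.
Path Res→TankB→Out (+1); total 2.
Path Res→J1→Out (+1); total 3.
Path Res→J6→TankB→J3→Out (+1); total 4.
No residual Res→Out path; max flow = 4.
Certifying cut of size 4: {Res→J1, Res→J6, Res→Out, Res→TankB}.

4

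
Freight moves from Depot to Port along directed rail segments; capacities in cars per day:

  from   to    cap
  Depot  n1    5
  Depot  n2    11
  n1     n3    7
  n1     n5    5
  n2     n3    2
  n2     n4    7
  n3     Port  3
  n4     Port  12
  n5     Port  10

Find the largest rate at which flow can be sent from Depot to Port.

Augment Depot→n1→n3→Port: bottleneck 3, flow now 3.
Augment Depot→n1→n5→Port: bottleneck 2, flow now 5.
Augment Depot→n2→n4→Port: bottleneck 7, flow now 12.
Augment Depot→n2→n3→n1→n5→Port: bottleneck 2, flow now 14. (uses reverse residual edge)
No augmenting path remains; maximum flow = 14.
In the residual graph, reachable from Depot: {Depot, n2}.
Min-cut edges: Depot→n1 (5), n2→n3 (2), n2→n4 (7); capacity 5 + 2 + 7 = 14.
This cut is saturated, so no flow can exceed 14.

14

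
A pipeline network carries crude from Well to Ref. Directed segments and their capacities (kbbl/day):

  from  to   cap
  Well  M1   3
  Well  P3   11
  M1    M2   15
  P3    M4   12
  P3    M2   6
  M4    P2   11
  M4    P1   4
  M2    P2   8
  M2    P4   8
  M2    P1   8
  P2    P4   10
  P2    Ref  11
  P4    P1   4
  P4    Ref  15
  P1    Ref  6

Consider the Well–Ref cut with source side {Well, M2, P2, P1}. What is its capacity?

49

Edges leaving {Well, M2, P2, P1}: Well→M1 (3), Well→P3 (11), M2→P4 (8), P2→P4 (10), P2→Ref (11), P1→Ref (6).
Cut capacity = 3 + 11 + 8 + 10 + 11 + 6 = 49.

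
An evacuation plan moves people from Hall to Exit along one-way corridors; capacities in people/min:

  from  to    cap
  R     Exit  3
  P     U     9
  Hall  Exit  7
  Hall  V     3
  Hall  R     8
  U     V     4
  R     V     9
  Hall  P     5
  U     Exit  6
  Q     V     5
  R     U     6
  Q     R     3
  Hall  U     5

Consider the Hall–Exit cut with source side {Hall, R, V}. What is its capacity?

26

Edges leaving {Hall, R, V}: Hall→P (5), Hall→U (5), Hall→Exit (7), R→U (6), R→Exit (3).
Cut capacity = 5 + 5 + 7 + 6 + 3 = 26.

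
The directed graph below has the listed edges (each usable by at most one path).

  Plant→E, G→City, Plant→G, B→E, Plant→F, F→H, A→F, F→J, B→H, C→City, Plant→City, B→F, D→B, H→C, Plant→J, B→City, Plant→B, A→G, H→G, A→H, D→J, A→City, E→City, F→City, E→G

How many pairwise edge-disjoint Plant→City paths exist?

Assign every edge capacity 1; by Menger, the answer equals the max flow.
Path Plant→City (+1); total 1.
Path Plant→B→City (+1); total 2.
Path Plant→E→City (+1); total 3.
Path Plant→F→City (+1); total 4.
Path Plant→G→City (+1); total 5.
No residual Plant→City path; max flow = 5.
Certifying cut of size 5: {Plant→B, Plant→City, Plant→E, Plant→F, Plant→G}.

5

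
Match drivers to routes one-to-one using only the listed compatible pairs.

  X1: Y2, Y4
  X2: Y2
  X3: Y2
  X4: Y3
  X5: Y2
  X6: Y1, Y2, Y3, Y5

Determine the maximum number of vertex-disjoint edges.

4

Unit-capacity flow: source→left, listed edges, right→sink; max matching = max flow.
Augmenting path X1→Y2 (+1); matched 1.
Augmenting path X4→Y3 (+1); matched 2.
Augmenting path X6→Y1 (+1); matched 3.
Augmenting path X2→Y2→X1→Y4 (+1); matched 4.
No augmenting path remains; maximum matching = 4.
König certificate: {X1, X4, X6, Y2} is a vertex cover of size 4 (every listed pair touches it), so no matching can be larger.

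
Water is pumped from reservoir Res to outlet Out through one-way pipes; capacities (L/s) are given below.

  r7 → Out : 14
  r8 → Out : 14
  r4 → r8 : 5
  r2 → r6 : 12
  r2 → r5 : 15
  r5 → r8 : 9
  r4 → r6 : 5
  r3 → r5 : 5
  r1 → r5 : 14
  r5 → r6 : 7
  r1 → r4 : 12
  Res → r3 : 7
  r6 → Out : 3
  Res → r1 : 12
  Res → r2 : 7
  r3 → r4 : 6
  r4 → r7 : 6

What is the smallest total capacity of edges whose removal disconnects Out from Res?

23

Augment Res→r2→r6→Out: bottleneck 3, flow now 3.
Augment Res→r1→r4→r7→Out: bottleneck 6, flow now 9.
Augment Res→r1→r4→r8→Out: bottleneck 5, flow now 14.
Augment Res→r1→r5→r8→Out: bottleneck 1, flow now 15.
Augment Res→r2→r5→r8→Out: bottleneck 4, flow now 19.
Augment Res→r3→r5→r8→Out: bottleneck 4, flow now 23.
No augmenting path remains; maximum flow = 23.
By max-flow min-cut, the minimum cut capacity equals the max flow.
In the residual graph, reachable from Res: {Res, r1, r2, r3, r4, r5, r6}.
Min-cut edges: r4→r7 (6), r4→r8 (5), r5→r8 (9), r6→Out (3); capacity 6 + 5 + 9 + 3 = 23.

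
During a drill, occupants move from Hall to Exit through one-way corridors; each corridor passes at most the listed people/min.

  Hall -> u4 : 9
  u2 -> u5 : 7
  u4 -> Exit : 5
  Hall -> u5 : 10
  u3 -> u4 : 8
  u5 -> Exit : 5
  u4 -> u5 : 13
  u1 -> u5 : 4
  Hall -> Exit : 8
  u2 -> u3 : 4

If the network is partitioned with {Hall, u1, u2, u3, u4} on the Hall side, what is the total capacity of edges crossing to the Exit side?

47

Edges leaving {Hall, u1, u2, u3, u4}: Hall→u5 (10), Hall→Exit (8), u1→u5 (4), u2→u5 (7), u4→u5 (13), u4→Exit (5).
Cut capacity = 10 + 8 + 4 + 7 + 13 + 5 = 47.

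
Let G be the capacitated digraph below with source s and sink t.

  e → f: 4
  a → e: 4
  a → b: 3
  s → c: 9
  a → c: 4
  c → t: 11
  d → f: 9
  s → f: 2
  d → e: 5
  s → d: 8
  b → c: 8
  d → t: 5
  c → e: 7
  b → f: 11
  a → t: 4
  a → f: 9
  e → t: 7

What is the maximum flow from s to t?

17

Augment s→c→t: bottleneck 9, flow now 9.
Augment s→d→t: bottleneck 5, flow now 14.
Augment s→d→e→t: bottleneck 3, flow now 17.
No augmenting path remains; maximum flow = 17.
In the residual graph, reachable from s: {s, f}.
Min-cut edges: s→c (9), s→d (8); capacity 9 + 8 = 17.
This cut is saturated, so no flow can exceed 17.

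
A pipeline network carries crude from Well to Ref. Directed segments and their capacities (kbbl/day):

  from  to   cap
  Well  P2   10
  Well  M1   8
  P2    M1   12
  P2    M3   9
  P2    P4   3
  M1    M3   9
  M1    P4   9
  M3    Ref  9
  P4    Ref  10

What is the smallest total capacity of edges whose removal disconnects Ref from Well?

18

Augment Well→P2→M3→Ref: bottleneck 9, flow now 9.
Augment Well→P2→P4→Ref: bottleneck 1, flow now 10.
Augment Well→M1→P4→Ref: bottleneck 8, flow now 18.
No augmenting path remains; maximum flow = 18.
By max-flow min-cut, the minimum cut capacity equals the max flow.
In the residual graph, reachable from Well: {Well}.
Min-cut edges: Well→P2 (10), Well→M1 (8); capacity 10 + 8 = 18.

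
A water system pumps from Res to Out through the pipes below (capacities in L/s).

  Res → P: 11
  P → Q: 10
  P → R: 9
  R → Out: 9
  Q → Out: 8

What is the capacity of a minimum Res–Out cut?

Augment Res→P→Q→Out: bottleneck 8, flow now 8.
Augment Res→P→R→Out: bottleneck 3, flow now 11.
No augmenting path remains; maximum flow = 11.
By max-flow min-cut, the minimum cut capacity equals the max flow.
In the residual graph, reachable from Res: {Res}.
Min-cut edges: Res→P (11); capacity 11 = 11.

11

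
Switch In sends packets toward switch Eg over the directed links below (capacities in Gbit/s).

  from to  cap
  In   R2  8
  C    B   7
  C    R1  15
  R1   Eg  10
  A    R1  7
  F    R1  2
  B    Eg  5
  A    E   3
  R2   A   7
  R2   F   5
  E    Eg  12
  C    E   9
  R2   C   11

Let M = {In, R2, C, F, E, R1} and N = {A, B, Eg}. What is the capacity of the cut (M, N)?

36

Edges leaving {In, R2, C, F, E, R1}: R2→A (7), C→B (7), E→Eg (12), R1→Eg (10).
Cut capacity = 7 + 7 + 12 + 10 = 36.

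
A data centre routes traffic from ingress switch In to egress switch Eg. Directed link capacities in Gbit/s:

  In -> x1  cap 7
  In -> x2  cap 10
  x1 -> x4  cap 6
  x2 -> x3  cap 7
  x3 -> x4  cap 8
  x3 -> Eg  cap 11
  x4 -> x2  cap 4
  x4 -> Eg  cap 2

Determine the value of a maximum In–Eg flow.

9

Augment In→x1→x4→Eg: bottleneck 2, flow now 2.
Augment In→x2→x3→Eg: bottleneck 7, flow now 9.
No augmenting path remains; maximum flow = 9.
In the residual graph, reachable from In: {In, x1, x2, x4}.
Min-cut edges: x2→x3 (7), x4→Eg (2); capacity 7 + 2 = 9.
This cut is saturated, so no flow can exceed 9.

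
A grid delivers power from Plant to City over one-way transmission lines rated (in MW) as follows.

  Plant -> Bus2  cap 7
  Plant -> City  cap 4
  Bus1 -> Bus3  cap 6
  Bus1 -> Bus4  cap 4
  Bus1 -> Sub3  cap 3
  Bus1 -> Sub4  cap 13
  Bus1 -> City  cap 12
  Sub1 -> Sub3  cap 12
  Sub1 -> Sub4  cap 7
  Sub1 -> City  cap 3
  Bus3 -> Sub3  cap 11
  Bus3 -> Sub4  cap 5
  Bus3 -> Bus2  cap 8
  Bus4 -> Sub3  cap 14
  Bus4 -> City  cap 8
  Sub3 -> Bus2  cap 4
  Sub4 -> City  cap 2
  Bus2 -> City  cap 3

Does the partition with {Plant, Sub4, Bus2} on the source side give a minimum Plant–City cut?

Given cut capacity: 4 + 2 + 3 = 9.
Augment Plant→City: bottleneck 4, flow now 4.
Augment Plant→Bus2→City: bottleneck 3, flow now 7.
No augmenting path remains; maximum flow = 7.
In the residual graph, reachable from Plant: {Plant, Bus2}.
Min-cut edges: Plant→City (4), Bus2→City (3); capacity 4 + 3 = 7.
Cut capacity 9 exceeds the max flow 7, so it is not minimum.

No — its capacity is 9, but the minimum cut has capacity 7.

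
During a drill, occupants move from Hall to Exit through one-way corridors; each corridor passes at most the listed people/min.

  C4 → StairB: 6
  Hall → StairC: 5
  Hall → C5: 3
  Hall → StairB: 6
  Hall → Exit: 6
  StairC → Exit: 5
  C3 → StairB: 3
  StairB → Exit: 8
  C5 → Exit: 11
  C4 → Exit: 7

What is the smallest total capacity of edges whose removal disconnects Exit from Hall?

Augment Hall→Exit: bottleneck 6, flow now 6.
Augment Hall→StairC→Exit: bottleneck 5, flow now 11.
Augment Hall→C5→Exit: bottleneck 3, flow now 14.
Augment Hall→StairB→Exit: bottleneck 6, flow now 20.
No augmenting path remains; maximum flow = 20.
By max-flow min-cut, the minimum cut capacity equals the max flow.
In the residual graph, reachable from Hall: {Hall}.
Min-cut edges: Hall→StairC (5), Hall→C5 (3), Hall→StairB (6), Hall→Exit (6); capacity 5 + 3 + 6 + 6 = 20.

20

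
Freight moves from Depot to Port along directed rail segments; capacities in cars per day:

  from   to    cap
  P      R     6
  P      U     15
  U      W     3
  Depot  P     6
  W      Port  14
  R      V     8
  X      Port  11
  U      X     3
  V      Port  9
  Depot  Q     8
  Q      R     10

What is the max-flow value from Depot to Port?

Augment Depot→P→R→V→Port: bottleneck 6, flow now 6.
Augment Depot→Q→R→V→Port: bottleneck 2, flow now 8.
Augment Depot→Q→R→P→U→W→Port: bottleneck 3, flow now 11. (uses reverse residual edge)
Augment Depot→Q→R→P→U→X→Port: bottleneck 3, flow now 14. (uses reverse residual edge)
No augmenting path remains; maximum flow = 14.
In the residual graph, reachable from Depot: {Depot}.
Min-cut edges: Depot→P (6), Depot→Q (8); capacity 6 + 8 = 14.
This cut is saturated, so no flow can exceed 14.

14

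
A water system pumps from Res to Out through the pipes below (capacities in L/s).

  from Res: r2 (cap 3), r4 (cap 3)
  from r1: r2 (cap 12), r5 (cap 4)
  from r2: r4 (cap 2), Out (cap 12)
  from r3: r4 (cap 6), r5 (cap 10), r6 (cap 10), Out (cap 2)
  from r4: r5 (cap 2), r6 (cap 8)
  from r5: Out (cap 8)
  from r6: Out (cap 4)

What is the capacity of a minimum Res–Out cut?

6

Augment Res→r2→Out: bottleneck 3, flow now 3.
Augment Res→r4→r5→Out: bottleneck 2, flow now 5.
Augment Res→r4→r6→Out: bottleneck 1, flow now 6.
No augmenting path remains; maximum flow = 6.
By max-flow min-cut, the minimum cut capacity equals the max flow.
In the residual graph, reachable from Res: {Res}.
Min-cut edges: Res→r2 (3), Res→r4 (3); capacity 3 + 3 = 6.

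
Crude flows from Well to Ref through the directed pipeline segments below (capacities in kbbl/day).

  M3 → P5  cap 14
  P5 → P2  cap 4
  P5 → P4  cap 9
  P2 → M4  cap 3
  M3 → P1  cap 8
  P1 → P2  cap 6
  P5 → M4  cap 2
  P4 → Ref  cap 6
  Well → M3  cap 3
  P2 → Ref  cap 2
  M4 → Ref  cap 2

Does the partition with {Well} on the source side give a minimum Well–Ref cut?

Yes — it is a minimum cut (capacity 3).

Given cut capacity: 3 = 3.
Augment Well→M3→P1→P2→Ref: bottleneck 2, flow now 2.
Augment Well→M3→P5→P4→Ref: bottleneck 1, flow now 3.
No augmenting path remains; maximum flow = 3.
Cut capacity 3 equals the max flow, so it is a minimum cut.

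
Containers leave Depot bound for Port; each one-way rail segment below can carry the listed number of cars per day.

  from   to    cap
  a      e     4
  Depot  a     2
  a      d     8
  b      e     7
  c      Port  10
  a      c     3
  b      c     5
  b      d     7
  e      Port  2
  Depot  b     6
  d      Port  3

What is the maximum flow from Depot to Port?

8

Augment Depot→a→c→Port: bottleneck 2, flow now 2.
Augment Depot→b→c→Port: bottleneck 5, flow now 7.
Augment Depot→b→d→Port: bottleneck 1, flow now 8.
No augmenting path remains; maximum flow = 8.
In the residual graph, reachable from Depot: {Depot}.
Min-cut edges: Depot→a (2), Depot→b (6); capacity 2 + 6 = 8.
This cut is saturated, so no flow can exceed 8.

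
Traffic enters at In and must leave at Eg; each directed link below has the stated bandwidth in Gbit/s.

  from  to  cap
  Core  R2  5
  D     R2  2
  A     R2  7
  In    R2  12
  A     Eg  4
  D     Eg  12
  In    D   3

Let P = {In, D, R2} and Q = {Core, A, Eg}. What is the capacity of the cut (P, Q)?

Edges leaving {In, D, R2}: D→Eg (12).
Cut capacity = 12 = 12.

12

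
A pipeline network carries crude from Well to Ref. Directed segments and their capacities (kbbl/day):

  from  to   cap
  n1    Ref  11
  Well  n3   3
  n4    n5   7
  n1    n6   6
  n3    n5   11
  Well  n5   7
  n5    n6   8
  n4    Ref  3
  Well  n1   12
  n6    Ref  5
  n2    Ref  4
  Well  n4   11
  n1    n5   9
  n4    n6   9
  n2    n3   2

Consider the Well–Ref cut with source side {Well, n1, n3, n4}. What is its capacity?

Edges leaving {Well, n1, n3, n4}: Well→n5 (7), n1→n5 (9), n1→n6 (6), n1→Ref (11), n3→n5 (11), n4→n5 (7), n4→n6 (9), n4→Ref (3).
Cut capacity = 7 + 9 + 6 + 11 + 11 + 7 + 9 + 3 = 63.

63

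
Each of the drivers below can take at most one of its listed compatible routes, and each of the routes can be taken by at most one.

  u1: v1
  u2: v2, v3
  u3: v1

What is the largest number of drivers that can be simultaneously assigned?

Unit-capacity flow: source→left, listed edges, right→sink; max matching = max flow.
Augmenting path u1→v1 (+1); matched 1.
Augmenting path u2→v2 (+1); matched 2.
No augmenting path remains; maximum matching = 2.
König certificate: {u2, v1} is a vertex cover of size 2 (every listed pair touches it), so no matching can be larger.

2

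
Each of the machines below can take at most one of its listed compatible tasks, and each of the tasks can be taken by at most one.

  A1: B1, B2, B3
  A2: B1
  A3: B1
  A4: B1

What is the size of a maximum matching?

Unit-capacity flow: source→left, listed edges, right→sink; max matching = max flow.
Augmenting path A1→B1 (+1); matched 1.
Augmenting path A2→B1→A1→B2 (+1); matched 2.
No augmenting path remains; maximum matching = 2.
König certificate: {A1, B1} is a vertex cover of size 2 (every listed pair touches it), so no matching can be larger.

2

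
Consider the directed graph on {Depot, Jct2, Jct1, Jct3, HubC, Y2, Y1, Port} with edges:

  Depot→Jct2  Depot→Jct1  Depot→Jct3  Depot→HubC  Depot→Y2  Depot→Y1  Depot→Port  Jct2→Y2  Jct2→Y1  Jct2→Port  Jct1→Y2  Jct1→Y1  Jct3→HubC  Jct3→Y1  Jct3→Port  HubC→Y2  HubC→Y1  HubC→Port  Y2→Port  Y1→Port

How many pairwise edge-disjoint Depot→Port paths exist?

Assign every edge capacity 1; by Menger, the answer equals the max flow.
Path Depot→Port (+1); total 1.
Path Depot→Jct2→Port (+1); total 2.
Path Depot→Jct3→Port (+1); total 3.
Path Depot→HubC→Port (+1); total 4.
Path Depot→Y2→Port (+1); total 5.
Path Depot→Y1→Port (+1); total 6.
No residual Depot→Port path; max flow = 6.
Certifying cut of size 6: {Depot→HubC, Depot→Jct2, Depot→Jct3, Depot→Port, Y1→Port, Y2→Port}.

6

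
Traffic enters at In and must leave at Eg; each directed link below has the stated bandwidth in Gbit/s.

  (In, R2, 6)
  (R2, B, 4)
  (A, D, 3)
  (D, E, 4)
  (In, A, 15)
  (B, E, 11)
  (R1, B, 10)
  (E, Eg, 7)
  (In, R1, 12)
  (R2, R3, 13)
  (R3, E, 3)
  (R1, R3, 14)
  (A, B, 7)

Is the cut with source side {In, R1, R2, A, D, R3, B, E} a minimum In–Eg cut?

Yes — it is a minimum cut (capacity 7).

Given cut capacity: 7 = 7.
Augment In→R1→R3→E→Eg: bottleneck 3, flow now 3.
Augment In→R1→B→E→Eg: bottleneck 4, flow now 7.
No augmenting path remains; maximum flow = 7.
Cut capacity 7 equals the max flow, so it is a minimum cut.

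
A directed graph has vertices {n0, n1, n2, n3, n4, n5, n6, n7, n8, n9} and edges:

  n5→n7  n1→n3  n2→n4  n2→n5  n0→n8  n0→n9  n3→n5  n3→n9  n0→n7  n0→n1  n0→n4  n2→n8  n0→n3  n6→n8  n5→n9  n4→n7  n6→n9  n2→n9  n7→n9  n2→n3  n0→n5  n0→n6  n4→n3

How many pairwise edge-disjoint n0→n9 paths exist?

5

Assign every edge capacity 1; by Menger, the answer equals the max flow.
Path n0→n9 (+1); total 1.
Path n0→n3→n9 (+1); total 2.
Path n0→n5→n9 (+1); total 3.
Path n0→n6→n9 (+1); total 4.
Path n0→n7→n9 (+1); total 5.
No residual n0→n9 path; max flow = 5.
Certifying cut of size 5: {n0→n6, n0→n9, n3→n9, n5→n9, n7→n9}.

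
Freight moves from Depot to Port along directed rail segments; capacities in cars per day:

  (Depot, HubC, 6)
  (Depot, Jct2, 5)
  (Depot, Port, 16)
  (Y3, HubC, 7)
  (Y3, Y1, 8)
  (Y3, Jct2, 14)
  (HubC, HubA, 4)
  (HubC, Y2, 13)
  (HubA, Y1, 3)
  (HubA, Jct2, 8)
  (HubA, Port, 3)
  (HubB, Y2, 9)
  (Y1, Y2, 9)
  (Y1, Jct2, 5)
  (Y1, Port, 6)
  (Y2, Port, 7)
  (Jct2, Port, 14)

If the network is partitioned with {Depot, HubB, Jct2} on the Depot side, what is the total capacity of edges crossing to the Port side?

Edges leaving {Depot, HubB, Jct2}: Depot→HubC (6), Depot→Port (16), HubB→Y2 (9), Jct2→Port (14).
Cut capacity = 6 + 16 + 9 + 14 = 45.

45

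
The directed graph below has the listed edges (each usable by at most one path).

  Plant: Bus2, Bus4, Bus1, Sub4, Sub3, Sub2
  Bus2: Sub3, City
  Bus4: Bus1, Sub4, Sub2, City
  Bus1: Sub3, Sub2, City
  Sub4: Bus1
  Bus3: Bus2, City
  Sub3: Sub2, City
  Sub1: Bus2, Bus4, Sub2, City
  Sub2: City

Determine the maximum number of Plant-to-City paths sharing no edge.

5

Assign every edge capacity 1; by Menger, the answer equals the max flow.
Path Plant→Bus2→City (+1); total 1.
Path Plant→Bus4→City (+1); total 2.
Path Plant→Bus1→City (+1); total 3.
Path Plant→Sub3→City (+1); total 4.
Path Plant→Sub2→City (+1); total 5.
No residual Plant→City path; max flow = 5.
Certifying cut of size 5: {Bus1→City, Plant→Bus2, Plant→Bus4, Sub2→City, Sub3→City}.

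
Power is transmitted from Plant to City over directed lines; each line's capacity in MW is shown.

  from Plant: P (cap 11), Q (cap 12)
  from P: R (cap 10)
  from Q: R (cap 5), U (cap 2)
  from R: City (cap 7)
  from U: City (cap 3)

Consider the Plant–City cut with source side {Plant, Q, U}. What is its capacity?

19

Edges leaving {Plant, Q, U}: Plant→P (11), Q→R (5), U→City (3).
Cut capacity = 11 + 5 + 3 = 19.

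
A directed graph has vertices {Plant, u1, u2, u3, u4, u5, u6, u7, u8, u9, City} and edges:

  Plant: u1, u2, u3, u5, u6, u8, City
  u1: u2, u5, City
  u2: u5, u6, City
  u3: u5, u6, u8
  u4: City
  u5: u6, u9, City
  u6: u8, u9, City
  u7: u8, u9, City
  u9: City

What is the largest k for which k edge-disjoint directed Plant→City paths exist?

Assign every edge capacity 1; by Menger, the answer equals the max flow.
Path Plant→City (+1); total 1.
Path Plant→u1→City (+1); total 2.
Path Plant→u2→City (+1); total 3.
Path Plant→u5→City (+1); total 4.
Path Plant→u6→City (+1); total 5.
Path Plant→u3→u5→u9→City (+1); total 6.
No residual Plant→City path; max flow = 6.
Certifying cut of size 6: {Plant→City, Plant→u1, Plant→u2, Plant→u3, Plant→u5, Plant→u6}.

6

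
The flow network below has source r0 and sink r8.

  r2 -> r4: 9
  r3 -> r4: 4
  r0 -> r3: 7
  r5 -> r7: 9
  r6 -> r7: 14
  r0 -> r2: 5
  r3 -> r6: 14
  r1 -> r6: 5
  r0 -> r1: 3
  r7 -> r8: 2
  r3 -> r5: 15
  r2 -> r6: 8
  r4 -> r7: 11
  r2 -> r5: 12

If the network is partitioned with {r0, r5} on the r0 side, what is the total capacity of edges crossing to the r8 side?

24

Edges leaving {r0, r5}: r0→r1 (3), r0→r2 (5), r0→r3 (7), r5→r7 (9).
Cut capacity = 3 + 5 + 7 + 9 = 24.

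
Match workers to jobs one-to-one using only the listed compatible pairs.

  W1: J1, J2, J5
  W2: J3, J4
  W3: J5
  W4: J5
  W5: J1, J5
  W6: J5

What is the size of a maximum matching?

Unit-capacity flow: source→left, listed edges, right→sink; max matching = max flow.
Augmenting path W1→J1 (+1); matched 1.
Augmenting path W2→J3 (+1); matched 2.
Augmenting path W3→J5 (+1); matched 3.
Augmenting path W5→J1→W1→J2 (+1); matched 4.
No augmenting path remains; maximum matching = 4.
König certificate: {W1, W2, W5, J5} is a vertex cover of size 4 (every listed pair touches it), so no matching can be larger.

4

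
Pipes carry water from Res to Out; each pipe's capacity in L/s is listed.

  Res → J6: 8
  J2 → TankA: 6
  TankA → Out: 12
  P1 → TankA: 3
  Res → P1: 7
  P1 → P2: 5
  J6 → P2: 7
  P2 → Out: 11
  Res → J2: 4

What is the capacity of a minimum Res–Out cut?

Augment Res→P1→P2→Out: bottleneck 5, flow now 5.
Augment Res→P1→TankA→Out: bottleneck 2, flow now 7.
Augment Res→J6→P2→Out: bottleneck 6, flow now 13.
Augment Res→J2→TankA→Out: bottleneck 4, flow now 17.
Augment Res→J6→P2→P1→TankA→Out: bottleneck 1, flow now 18. (uses reverse residual edge)
No augmenting path remains; maximum flow = 18.
By max-flow min-cut, the minimum cut capacity equals the max flow.
In the residual graph, reachable from Res: {Res, J6}.
Min-cut edges: Res→P1 (7), Res→J2 (4), J6→P2 (7); capacity 7 + 4 + 7 = 18.

18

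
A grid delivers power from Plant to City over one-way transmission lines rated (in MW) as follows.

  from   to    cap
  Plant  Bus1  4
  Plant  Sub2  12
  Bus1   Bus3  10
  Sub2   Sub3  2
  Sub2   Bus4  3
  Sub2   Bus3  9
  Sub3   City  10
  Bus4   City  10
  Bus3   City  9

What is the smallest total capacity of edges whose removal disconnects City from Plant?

Augment Plant→Bus1→Bus3→City: bottleneck 4, flow now 4.
Augment Plant→Sub2→Sub3→City: bottleneck 2, flow now 6.
Augment Plant→Sub2→Bus4→City: bottleneck 3, flow now 9.
Augment Plant→Sub2→Bus3→City: bottleneck 5, flow now 14.
No augmenting path remains; maximum flow = 14.
By max-flow min-cut, the minimum cut capacity equals the max flow.
In the residual graph, reachable from Plant: {Plant, Bus1, Sub2, Bus3}.
Min-cut edges: Sub2→Sub3 (2), Sub2→Bus4 (3), Bus3→City (9); capacity 2 + 3 + 9 = 14.

14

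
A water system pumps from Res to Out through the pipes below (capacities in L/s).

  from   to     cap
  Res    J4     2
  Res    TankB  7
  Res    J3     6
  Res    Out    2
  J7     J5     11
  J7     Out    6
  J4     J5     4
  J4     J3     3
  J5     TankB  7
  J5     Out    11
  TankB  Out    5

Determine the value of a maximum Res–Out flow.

9

Augment Res→Out: bottleneck 2, flow now 2.
Augment Res→TankB→Out: bottleneck 5, flow now 7.
Augment Res→J4→J5→Out: bottleneck 2, flow now 9.
No augmenting path remains; maximum flow = 9.
In the residual graph, reachable from Res: {Res, TankB, J3}.
Min-cut edges: Res→J4 (2), Res→Out (2), TankB→Out (5); capacity 2 + 2 + 5 = 9.
This cut is saturated, so no flow can exceed 9.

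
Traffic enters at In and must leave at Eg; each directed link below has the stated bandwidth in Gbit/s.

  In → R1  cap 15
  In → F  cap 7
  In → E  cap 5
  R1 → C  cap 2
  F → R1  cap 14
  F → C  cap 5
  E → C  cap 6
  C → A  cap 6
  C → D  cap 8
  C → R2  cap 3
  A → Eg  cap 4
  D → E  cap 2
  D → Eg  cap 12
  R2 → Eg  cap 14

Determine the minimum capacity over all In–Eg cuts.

Augment In→R1→C→A→Eg: bottleneck 2, flow now 2.
Augment In→F→C→A→Eg: bottleneck 2, flow now 4.
Augment In→F→C→D→Eg: bottleneck 3, flow now 7.
Augment In→E→C→D→Eg: bottleneck 5, flow now 12.
No augmenting path remains; maximum flow = 12.
By max-flow min-cut, the minimum cut capacity equals the max flow.
In the residual graph, reachable from In: {In, R1, F}.
Min-cut edges: In→E (5), R1→C (2), F→C (5); capacity 5 + 2 + 5 = 12.

12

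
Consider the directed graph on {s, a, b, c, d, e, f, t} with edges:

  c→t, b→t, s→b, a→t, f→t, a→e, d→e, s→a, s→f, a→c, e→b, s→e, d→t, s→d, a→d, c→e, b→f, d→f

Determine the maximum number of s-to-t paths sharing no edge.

4

Assign every edge capacity 1; by Menger, the answer equals the max flow.
Path s→a→t (+1); total 1.
Path s→b→t (+1); total 2.
Path s→d→t (+1); total 3.
Path s→f→t (+1); total 4.
No residual s→t path; max flow = 4.
Certifying cut of size 4: {b→t, f→t, s→a, s→d}.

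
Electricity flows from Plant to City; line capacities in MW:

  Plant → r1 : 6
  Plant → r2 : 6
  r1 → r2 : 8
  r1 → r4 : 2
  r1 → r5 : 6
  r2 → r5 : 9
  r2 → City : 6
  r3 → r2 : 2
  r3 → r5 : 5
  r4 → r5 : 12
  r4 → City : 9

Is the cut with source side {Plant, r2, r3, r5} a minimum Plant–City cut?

Given cut capacity: 6 + 6 = 12.
Augment Plant→r2→City: bottleneck 6, flow now 6.
Augment Plant→r1→r4→City: bottleneck 2, flow now 8.
No augmenting path remains; maximum flow = 8.
In the residual graph, reachable from Plant: {Plant, r1, r2, r5}.
Min-cut edges: r1→r4 (2), r2→City (6); capacity 2 + 6 = 8.
Cut capacity 12 exceeds the max flow 8, so it is not minimum.

No — its capacity is 12, but the minimum cut has capacity 8.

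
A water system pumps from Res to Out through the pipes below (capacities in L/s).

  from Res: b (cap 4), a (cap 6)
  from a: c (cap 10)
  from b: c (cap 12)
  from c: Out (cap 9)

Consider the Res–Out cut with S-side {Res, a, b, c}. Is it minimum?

Given cut capacity: 9 = 9.
Augment Res→a→c→Out: bottleneck 6, flow now 6.
Augment Res→b→c→Out: bottleneck 3, flow now 9.
No augmenting path remains; maximum flow = 9.
Cut capacity 9 equals the max flow, so it is a minimum cut.

Yes — it is a minimum cut (capacity 9).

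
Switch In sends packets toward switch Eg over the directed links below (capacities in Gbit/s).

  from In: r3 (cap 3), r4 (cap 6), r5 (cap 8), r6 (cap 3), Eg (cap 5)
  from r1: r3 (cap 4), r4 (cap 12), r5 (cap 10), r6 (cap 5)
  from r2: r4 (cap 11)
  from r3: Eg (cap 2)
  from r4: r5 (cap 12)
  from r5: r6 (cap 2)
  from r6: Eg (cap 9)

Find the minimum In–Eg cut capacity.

12

Augment In→Eg: bottleneck 5, flow now 5.
Augment In→r3→Eg: bottleneck 2, flow now 7.
Augment In→r6→Eg: bottleneck 3, flow now 10.
Augment In→r5→r6→Eg: bottleneck 2, flow now 12.
No augmenting path remains; maximum flow = 12.
By max-flow min-cut, the minimum cut capacity equals the max flow.
In the residual graph, reachable from In: {In, r3, r4, r5}.
Min-cut edges: In→r6 (3), In→Eg (5), r3→Eg (2), r5→r6 (2); capacity 3 + 5 + 2 + 2 = 12.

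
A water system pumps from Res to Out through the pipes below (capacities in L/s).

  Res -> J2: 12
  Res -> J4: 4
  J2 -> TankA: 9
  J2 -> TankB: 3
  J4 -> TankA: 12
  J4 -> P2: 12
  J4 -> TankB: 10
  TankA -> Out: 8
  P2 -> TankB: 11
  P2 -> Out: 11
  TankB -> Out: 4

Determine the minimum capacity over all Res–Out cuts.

Augment Res→J2→TankA→Out: bottleneck 8, flow now 8.
Augment Res→J2→TankB→Out: bottleneck 3, flow now 11.
Augment Res→J4→P2→Out: bottleneck 4, flow now 15.
No augmenting path remains; maximum flow = 15.
By max-flow min-cut, the minimum cut capacity equals the max flow.
In the residual graph, reachable from Res: {Res, J2, TankA}.
Min-cut edges: Res→J4 (4), J2→TankB (3), TankA→Out (8); capacity 4 + 3 + 8 = 15.

15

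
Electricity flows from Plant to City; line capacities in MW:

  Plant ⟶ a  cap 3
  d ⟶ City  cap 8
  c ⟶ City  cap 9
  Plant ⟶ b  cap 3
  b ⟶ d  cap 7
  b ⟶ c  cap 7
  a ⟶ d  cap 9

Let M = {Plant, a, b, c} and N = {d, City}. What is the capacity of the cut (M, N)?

25

Edges leaving {Plant, a, b, c}: a→d (9), b→d (7), c→City (9).
Cut capacity = 9 + 7 + 9 = 25.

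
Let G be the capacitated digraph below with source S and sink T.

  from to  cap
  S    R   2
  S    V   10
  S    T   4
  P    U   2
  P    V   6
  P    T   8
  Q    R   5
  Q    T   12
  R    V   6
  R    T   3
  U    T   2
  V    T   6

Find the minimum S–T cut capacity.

12

Augment S→T: bottleneck 4, flow now 4.
Augment S→R→T: bottleneck 2, flow now 6.
Augment S→V→T: bottleneck 6, flow now 12.
No augmenting path remains; maximum flow = 12.
By max-flow min-cut, the minimum cut capacity equals the max flow.
In the residual graph, reachable from S: {S, V}.
Min-cut edges: S→R (2), S→T (4), V→T (6); capacity 2 + 4 + 6 = 12.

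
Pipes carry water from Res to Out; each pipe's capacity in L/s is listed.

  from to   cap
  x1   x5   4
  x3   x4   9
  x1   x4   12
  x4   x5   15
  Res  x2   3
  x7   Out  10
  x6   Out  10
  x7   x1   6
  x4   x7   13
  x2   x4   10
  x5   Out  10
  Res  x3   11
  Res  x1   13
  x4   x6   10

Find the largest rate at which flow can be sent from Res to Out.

25

Augment Res→x1→x5→Out: bottleneck 4, flow now 4.
Augment Res→x1→x4→x5→Out: bottleneck 6, flow now 10.
Augment Res→x1→x4→x6→Out: bottleneck 3, flow now 13.
Augment Res→x2→x4→x6→Out: bottleneck 3, flow now 16.
Augment Res→x3→x4→x6→Out: bottleneck 4, flow now 20.
Augment Res→x3→x4→x7→Out: bottleneck 5, flow now 25.
No augmenting path remains; maximum flow = 25.
In the residual graph, reachable from Res: {Res, x3}.
Min-cut edges: Res→x1 (13), Res→x2 (3), x3→x4 (9); capacity 13 + 3 + 9 = 25.
This cut is saturated, so no flow can exceed 25.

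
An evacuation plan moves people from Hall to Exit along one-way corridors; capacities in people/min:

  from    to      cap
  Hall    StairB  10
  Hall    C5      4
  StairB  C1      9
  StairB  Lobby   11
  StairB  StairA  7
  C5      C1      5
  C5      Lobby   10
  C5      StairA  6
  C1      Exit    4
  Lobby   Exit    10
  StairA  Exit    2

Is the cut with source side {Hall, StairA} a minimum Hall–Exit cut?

No — its capacity is 16, but the minimum cut has capacity 14.

Given cut capacity: 10 + 4 + 2 = 16.
Augment Hall→StairB→C1→Exit: bottleneck 4, flow now 4.
Augment Hall→StairB→Lobby→Exit: bottleneck 6, flow now 10.
Augment Hall→C5→Lobby→Exit: bottleneck 4, flow now 14.
No augmenting path remains; maximum flow = 14.
In the residual graph, reachable from Hall: {Hall}.
Min-cut edges: Hall→StairB (10), Hall→C5 (4); capacity 10 + 4 = 14.
Cut capacity 16 exceeds the max flow 14, so it is not minimum.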